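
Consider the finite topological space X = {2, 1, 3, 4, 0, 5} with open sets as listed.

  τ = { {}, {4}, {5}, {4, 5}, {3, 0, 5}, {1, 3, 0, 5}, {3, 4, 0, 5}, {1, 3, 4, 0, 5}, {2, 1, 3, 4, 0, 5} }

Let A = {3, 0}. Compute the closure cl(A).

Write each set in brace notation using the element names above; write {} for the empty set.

cl via duality: int({2, 1, 4, 5}) = {4, 5}, so X∖{4, 5} = {2, 1, 3, 0}

{2, 1, 3, 0}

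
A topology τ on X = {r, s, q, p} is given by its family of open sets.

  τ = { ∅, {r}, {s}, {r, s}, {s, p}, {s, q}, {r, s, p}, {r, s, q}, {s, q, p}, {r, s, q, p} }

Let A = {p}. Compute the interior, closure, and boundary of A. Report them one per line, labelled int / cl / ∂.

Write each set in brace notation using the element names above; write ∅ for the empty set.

int(A) = ∅
cl(A)  = {p}
∂A     = {p}

U open, U⊆A: ∅. int(A) = ⋃ = ∅
X∖A={r, s, q}, int(X∖A)={r, s, q}, hence cl(A)={p}
∂A: remove int from cl → {p}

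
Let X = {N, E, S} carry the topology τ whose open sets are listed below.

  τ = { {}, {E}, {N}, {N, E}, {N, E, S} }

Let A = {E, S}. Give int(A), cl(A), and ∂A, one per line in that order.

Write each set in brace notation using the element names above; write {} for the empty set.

int(A) = {E}
cl(A)  = {E, S}
∂A     = {S}

interior: largest open inside A is {E} (from {}, {E})
cl via duality: int({N}) = {N}, so X∖{N} = {E, S}
cl∖int = {S}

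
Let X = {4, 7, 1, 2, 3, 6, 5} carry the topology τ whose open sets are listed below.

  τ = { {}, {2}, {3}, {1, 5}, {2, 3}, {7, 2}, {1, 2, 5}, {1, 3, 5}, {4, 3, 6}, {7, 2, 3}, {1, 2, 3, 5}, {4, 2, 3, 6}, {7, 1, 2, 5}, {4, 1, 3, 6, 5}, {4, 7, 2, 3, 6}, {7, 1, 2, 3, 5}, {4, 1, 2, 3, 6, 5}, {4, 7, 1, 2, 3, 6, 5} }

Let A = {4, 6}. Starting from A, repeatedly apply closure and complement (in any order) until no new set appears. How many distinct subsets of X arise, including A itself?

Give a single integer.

4

X∖A={7, 1, 2, 3, 5}, int(X∖A)={7, 1, 2, 3, 5}, hence cl(A)={4, 6}
Orbit (k=closure, c=complement):
  1. A     = {4, 6}
  2. cA    = {7, 1, 2, 3, 5}
  3. kcA   = {4, 7, 1, 2, 3, 6, 5}
  4. ckcA  = {}
(closed under both — stop)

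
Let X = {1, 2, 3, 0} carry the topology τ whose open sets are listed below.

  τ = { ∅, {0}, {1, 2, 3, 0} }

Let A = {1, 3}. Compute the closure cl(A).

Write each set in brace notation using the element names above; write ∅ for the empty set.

{1, 2, 3}

cl via duality: int({2, 0}) = {0}, so X∖{0} = {1, 2, 3}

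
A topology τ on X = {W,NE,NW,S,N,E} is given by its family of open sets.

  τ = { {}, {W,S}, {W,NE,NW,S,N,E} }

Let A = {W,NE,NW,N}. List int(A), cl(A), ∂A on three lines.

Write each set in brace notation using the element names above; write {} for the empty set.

U open, U⊆A: {}. int(A) = ⋃ = {}
X∖A={S,E}, int(X∖A)={}, hence cl(A)={W,NE,NW,S,N,E}
∂A: remove int from cl → {W,NE,NW,S,N,E}

int(A) = {}
cl(A)  = {W,NE,NW,S,N,E}
∂A     = {W,NE,NW,S,N,E}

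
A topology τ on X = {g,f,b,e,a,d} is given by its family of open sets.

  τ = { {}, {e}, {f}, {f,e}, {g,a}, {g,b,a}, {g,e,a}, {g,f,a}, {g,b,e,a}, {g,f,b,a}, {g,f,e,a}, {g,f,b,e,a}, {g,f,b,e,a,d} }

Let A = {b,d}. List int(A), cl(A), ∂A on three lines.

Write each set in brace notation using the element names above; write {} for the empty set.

open subsets of A: {}; so int(A) = {}
closure: X∖int(X∖A) = X∖{g,f,e,a} = {b,d}
∂A = {b,d} minus {} = {b,d}

int(A) = {}
cl(A)  = {b,d}
∂A     = {b,d}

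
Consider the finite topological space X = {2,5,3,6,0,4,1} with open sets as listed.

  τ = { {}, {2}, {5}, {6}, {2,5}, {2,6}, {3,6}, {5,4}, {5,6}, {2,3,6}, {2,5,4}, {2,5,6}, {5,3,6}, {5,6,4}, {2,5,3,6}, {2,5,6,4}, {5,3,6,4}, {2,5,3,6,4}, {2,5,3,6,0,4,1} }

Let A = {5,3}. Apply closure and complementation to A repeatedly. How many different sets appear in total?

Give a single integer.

complement {2,6,0,4,1}; its interior {2,6}; cl(A) = X∖{2,6} = {5,3,0,4,1}
With k = closure, c = complement:
  1. A     = {5,3}
  2. kA    = {5,3,0,4,1}
  3. cA    = {2,6,0,4,1}
  4. ckA   = {2,6}
  5. kcA   = {2,3,6,0,4,1}
  6. kckA  = {2,3,6,0,1}
  7. ckcA  = {5}
  8. ckckA = {5,4}
  9. kckcA = {5,0,4,1}
  10. ckckcA = {2,3,6}
k, c of each give nothing new

10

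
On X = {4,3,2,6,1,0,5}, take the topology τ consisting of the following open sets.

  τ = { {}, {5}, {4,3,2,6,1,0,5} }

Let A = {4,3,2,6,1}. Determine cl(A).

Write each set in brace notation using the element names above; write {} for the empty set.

cl via duality: int({0,5}) = {5}, so X∖{5} = {4,3,2,6,1,0}

{4,3,2,6,1,0}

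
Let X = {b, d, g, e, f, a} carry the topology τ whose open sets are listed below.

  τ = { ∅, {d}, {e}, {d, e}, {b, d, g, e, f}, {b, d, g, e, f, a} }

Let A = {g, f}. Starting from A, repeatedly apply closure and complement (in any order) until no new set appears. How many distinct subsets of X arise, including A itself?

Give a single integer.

closure: X∖int(X∖A) = X∖{d, e} = {b, g, f, a}
Let k=closure and c=complement:
  1. A     = {g, f}
  2. kA    = {b, g, f, a}
  3. cA    = {b, d, e, a}
  4. ckA   = {d, e}
  5. kcA   = {b, d, g, e, f, a}
  6. ckcA  = ∅
— saturated at 6

6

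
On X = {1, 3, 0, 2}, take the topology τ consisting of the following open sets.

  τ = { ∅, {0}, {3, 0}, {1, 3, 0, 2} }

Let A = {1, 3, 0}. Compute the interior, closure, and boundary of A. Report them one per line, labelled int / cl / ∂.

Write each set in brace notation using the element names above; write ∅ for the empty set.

U open, U⊆A: ∅, {0}, {3, 0}. int(A) = ⋃ = {3, 0}
X∖A={2}, int(X∖A)=∅, hence cl(A)={1, 3, 0, 2}
∂A: remove int from cl → {1, 2}

int(A) = {3, 0}
cl(A)  = {1, 3, 0, 2}
∂A     = {1, 2}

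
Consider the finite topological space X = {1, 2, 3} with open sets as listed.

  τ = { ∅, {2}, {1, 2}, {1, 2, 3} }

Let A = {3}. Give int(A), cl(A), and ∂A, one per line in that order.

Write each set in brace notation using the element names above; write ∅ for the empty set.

int(A) = ∅
cl(A)  = {3}
∂A     = {3}

U open, U⊆A: ∅. int(A) = ⋃ = ∅
X∖A={1, 2}, int(X∖A)={1, 2}, hence cl(A)={3}
∂A: remove int from cl → {3}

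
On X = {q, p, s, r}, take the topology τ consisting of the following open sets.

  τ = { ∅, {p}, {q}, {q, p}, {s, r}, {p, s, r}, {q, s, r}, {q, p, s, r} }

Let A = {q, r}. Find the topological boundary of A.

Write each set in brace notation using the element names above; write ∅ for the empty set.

U open, U⊆A: ∅, {q}. int(A) = ⋃ = {q}
X∖A={p, s}, int(X∖A)={p}, hence cl(A)={q, s, r}
∂A: remove int from cl → {s, r}

{s, r}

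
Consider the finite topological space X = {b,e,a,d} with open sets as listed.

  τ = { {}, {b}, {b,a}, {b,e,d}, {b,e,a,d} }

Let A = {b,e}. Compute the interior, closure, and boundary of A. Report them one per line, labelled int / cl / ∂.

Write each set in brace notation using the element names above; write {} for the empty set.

int(A) = {b}
cl(A)  = {b,e,a,d}
∂A     = {e,a,d}

U open, U⊆A: {}, {b}. int(A) = ⋃ = {b}
X∖A={a,d}, int(X∖A)={}, hence cl(A)={b,e,a,d}
∂A: remove int from cl → {e,a,d}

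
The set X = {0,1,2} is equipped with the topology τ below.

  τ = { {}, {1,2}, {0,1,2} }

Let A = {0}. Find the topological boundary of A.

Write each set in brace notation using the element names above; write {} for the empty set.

{0}

U open, U⊆A: {}. int(A) = ⋃ = {}
X∖A={1,2}, int(X∖A)={1,2}, hence cl(A)={0}
∂A: remove int from cl → {0}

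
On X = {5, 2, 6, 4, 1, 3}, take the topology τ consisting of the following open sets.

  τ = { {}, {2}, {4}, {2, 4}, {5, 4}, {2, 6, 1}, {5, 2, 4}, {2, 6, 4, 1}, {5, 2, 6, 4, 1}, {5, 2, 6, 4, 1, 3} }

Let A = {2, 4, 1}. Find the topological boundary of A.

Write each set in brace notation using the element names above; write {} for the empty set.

{5, 6, 1, 3}

opens ⊆ A: {}, {4}, {2}, {2, 4}; union → int = {2, 4}
complement {5, 6, 3}; its interior {}; cl(A) = X∖{} = {5, 2, 6, 4, 1, 3}
boundary = {5, 2, 6, 4, 1, 3} ∖ {2, 4} = {5, 6, 1, 3}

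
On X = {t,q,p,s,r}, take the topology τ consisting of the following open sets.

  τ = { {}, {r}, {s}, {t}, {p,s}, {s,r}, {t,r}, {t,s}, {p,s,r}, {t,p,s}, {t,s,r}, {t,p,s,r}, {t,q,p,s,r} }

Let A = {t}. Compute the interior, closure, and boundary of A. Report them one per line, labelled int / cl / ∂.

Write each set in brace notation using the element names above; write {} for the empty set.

int(A) = {t}
cl(A)  = {t,q}
∂A     = {q}

U open, U⊆A: {}, {t}. int(A) = ⋃ = {t}
X∖A={q,p,s,r}, int(X∖A)={p,s,r}, hence cl(A)={t,q}
∂A: remove int from cl → {q}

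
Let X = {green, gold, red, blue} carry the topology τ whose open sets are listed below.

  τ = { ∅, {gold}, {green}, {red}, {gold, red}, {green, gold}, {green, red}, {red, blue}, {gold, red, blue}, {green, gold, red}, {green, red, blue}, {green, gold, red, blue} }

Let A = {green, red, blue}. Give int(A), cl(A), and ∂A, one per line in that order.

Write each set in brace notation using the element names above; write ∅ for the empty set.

opens ⊆ A: ∅, {red}, {green}, {green, red}, {red, blue}, {green, red, blue}; union → int = {green, red, blue}
complement {gold}; its interior {gold}; cl(A) = X∖{gold} = {green, red, blue}
boundary = {green, red, blue} ∖ {green, red, blue} = ∅

int(A) = {green, red, blue}
cl(A)  = {green, red, blue}
∂A     = ∅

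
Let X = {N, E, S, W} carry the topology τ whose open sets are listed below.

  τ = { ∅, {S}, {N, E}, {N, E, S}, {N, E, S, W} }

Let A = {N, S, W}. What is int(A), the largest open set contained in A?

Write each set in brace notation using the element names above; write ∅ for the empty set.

U open, U⊆A: ∅, {S}. int(A) = ⋃ = {S}

{S}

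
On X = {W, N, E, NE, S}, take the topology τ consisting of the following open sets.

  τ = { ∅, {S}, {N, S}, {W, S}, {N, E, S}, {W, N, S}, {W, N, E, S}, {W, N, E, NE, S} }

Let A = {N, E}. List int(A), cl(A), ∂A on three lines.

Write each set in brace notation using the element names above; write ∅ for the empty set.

opens ⊆ A: ∅; union → int = ∅
complement {W, NE, S}; its interior {W, S}; cl(A) = X∖{W, S} = {N, E, NE}
boundary = {N, E, NE} ∖ ∅ = {N, E, NE}

int(A) = ∅
cl(A)  = {N, E, NE}
∂A     = {N, E, NE}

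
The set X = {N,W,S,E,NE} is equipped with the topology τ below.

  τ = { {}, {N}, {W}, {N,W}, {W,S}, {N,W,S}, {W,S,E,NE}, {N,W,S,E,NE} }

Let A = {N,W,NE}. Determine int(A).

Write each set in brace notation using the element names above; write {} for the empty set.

U open, U⊆A: {}, {N}, {W}, {N,W}. int(A) = ⋃ = {N,W}

{N,W}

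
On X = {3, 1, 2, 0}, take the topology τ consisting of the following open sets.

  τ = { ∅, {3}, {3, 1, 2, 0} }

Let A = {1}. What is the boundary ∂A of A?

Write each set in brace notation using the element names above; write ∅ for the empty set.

{1, 2, 0}

interior: largest open inside A is ∅ (from ∅)
cl via duality: int({3, 2, 0}) = {3}, so X∖{3} = {1, 2, 0}
cl∖int = {1, 2, 0}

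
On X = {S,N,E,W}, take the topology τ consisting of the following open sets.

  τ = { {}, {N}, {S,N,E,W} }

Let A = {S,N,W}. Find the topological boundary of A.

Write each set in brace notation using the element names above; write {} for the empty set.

interior: largest open inside A is {N} (from {}, {N})
cl via duality: int({E}) = {}, so X∖{} = {S,N,E,W}
cl∖int = {S,E,W}

{S,E,W}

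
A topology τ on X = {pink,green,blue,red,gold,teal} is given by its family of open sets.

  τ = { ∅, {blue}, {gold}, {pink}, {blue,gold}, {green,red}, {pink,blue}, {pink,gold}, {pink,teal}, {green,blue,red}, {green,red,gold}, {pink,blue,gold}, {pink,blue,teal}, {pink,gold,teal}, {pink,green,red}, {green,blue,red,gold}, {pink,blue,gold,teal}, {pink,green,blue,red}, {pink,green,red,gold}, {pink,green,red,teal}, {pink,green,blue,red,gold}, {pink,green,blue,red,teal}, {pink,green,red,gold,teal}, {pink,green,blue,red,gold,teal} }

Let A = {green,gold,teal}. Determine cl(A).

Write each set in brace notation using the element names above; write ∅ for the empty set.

complement {pink,blue,red}; its interior {pink,blue}; cl(A) = X∖{pink,blue} = {green,red,gold,teal}

{green,red,gold,teal}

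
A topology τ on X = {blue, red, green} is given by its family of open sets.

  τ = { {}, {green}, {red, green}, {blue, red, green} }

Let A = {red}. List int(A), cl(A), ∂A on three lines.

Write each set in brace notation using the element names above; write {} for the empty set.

int(A) = {}
cl(A)  = {blue, red}
∂A     = {blue, red}

interior: largest open inside A is {} (from {})
cl via duality: int({blue, green}) = {green}, so X∖{green} = {blue, red}
cl∖int = {blue, red}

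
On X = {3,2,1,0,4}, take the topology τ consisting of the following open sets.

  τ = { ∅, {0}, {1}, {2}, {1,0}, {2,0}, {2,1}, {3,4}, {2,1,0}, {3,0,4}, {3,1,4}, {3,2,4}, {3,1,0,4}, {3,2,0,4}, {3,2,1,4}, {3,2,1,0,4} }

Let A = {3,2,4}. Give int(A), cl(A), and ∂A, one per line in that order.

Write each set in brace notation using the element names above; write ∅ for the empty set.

opens ⊆ A: ∅, {2}, {3,4}, {3,2,4}; union → int = {3,2,4}
complement {1,0}; its interior {1,0}; cl(A) = X∖{1,0} = {3,2,4}
boundary = {3,2,4} ∖ {3,2,4} = ∅

int(A) = {3,2,4}
cl(A)  = {3,2,4}
∂A     = ∅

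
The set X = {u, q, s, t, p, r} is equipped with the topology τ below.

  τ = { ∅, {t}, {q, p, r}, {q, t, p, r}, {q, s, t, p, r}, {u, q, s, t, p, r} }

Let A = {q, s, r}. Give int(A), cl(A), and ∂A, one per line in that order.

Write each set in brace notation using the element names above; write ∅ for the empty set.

interior: largest open inside A is ∅ (from ∅)
cl via duality: int({u, t, p}) = {t}, so X∖{t} = {u, q, s, p, r}
cl∖int = {u, q, s, p, r}

int(A) = ∅
cl(A)  = {u, q, s, p, r}
∂A     = {u, q, s, p, r}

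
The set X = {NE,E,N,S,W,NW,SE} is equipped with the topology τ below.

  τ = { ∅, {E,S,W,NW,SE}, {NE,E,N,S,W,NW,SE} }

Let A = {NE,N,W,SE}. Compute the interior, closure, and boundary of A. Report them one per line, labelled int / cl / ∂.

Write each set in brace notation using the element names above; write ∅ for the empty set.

opens ⊆ A: ∅; union → int = ∅
complement {E,S,NW}; its interior ∅; cl(A) = X∖∅ = {NE,E,N,S,W,NW,SE}
boundary = {NE,E,N,S,W,NW,SE} ∖ ∅ = {NE,E,N,S,W,NW,SE}

int(A) = ∅
cl(A)  = {NE,E,N,S,W,NW,SE}
∂A     = {NE,E,N,S,W,NW,SE}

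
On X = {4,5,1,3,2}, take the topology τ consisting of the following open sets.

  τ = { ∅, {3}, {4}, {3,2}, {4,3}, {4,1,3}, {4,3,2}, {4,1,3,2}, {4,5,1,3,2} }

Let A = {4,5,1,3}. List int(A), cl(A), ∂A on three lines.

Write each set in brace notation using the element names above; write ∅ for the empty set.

int(A) = {4,1,3}
cl(A)  = {4,5,1,3,2}
∂A     = {5,2}

interior: largest open inside A is {4,1,3} (from ∅, {4}, {3}, {4,3}, {4,1,3})
cl via duality: int({2}) = ∅, so X∖∅ = {4,5,1,3,2}
cl∖int = {5,2}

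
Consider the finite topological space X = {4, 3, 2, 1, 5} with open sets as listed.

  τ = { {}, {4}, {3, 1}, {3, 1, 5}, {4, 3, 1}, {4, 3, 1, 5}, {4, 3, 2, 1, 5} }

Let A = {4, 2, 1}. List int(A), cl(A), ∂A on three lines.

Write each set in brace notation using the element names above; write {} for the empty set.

int(A) = {4}
cl(A)  = {4, 3, 2, 1, 5}
∂A     = {3, 2, 1, 5}

open subsets of A: {}, {4}; so int(A) = {4}
closure: X∖int(X∖A) = X∖{} = {4, 3, 2, 1, 5}
∂A = {4, 3, 2, 1, 5} minus {4} = {3, 2, 1, 5}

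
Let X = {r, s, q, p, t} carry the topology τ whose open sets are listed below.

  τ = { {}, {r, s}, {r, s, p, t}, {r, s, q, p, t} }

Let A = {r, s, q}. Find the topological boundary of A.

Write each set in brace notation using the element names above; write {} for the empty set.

opens ⊆ A: {}, {r, s}; union → int = {r, s}
complement {p, t}; its interior {}; cl(A) = X∖{} = {r, s, q, p, t}
boundary = {r, s, q, p, t} ∖ {r, s} = {q, p, t}

{q, p, t}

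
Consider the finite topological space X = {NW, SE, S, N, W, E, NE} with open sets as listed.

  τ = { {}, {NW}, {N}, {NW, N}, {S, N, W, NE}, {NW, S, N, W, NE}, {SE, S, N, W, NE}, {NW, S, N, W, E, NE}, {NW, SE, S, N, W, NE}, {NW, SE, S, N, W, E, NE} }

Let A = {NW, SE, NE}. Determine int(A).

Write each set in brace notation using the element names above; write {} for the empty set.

interior: largest open inside A is {NW} (from {}, {NW})

{NW}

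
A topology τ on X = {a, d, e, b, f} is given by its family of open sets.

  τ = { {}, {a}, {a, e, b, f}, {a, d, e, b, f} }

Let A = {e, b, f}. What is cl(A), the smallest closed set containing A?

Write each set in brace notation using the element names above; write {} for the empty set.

X∖A={a, d}, int(X∖A)={a}, hence cl(A)={d, e, b, f}

{d, e, b, f}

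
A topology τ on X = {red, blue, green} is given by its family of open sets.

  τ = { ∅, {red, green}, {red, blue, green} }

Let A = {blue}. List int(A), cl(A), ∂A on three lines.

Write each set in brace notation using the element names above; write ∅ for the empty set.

int(A) = ∅
cl(A)  = {blue}
∂A     = {blue}

U open, U⊆A: ∅. int(A) = ⋃ = ∅
X∖A={red, green}, int(X∖A)={red, green}, hence cl(A)={blue}
∂A: remove int from cl → {blue}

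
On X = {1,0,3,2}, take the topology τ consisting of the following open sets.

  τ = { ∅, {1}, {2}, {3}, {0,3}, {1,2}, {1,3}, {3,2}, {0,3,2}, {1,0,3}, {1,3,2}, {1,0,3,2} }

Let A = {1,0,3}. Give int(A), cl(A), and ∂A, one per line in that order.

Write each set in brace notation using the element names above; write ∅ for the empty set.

int(A) = {1,0,3}
cl(A)  = {1,0,3}
∂A     = ∅

opens ⊆ A: ∅, {3}, {1}, {0,3}, {1,3}, {1,0,3}; union → int = {1,0,3}
complement {2}; its interior {2}; cl(A) = X∖{2} = {1,0,3}
boundary = {1,0,3} ∖ {1,0,3} = ∅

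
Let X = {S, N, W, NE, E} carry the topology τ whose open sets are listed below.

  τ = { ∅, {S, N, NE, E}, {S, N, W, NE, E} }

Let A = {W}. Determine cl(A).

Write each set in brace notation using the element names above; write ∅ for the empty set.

{W}

cl via duality: int({S, N, NE, E}) = {S, N, NE, E}, so X∖{S, N, NE, E} = {W}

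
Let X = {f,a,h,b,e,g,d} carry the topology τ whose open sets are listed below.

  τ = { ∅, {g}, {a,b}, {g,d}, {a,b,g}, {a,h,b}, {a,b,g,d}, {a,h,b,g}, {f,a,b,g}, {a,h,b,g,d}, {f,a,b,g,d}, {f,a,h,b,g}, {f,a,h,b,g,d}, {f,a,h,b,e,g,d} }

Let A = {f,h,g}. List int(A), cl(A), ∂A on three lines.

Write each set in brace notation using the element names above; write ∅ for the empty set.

int(A) = {g}
cl(A)  = {f,h,e,g,d}
∂A     = {f,h,e,d}

open subsets of A: ∅, {g}; so int(A) = {g}
closure: X∖int(X∖A) = X∖{a,b} = {f,h,e,g,d}
∂A = {f,h,e,g,d} minus {g} = {f,h,e,d}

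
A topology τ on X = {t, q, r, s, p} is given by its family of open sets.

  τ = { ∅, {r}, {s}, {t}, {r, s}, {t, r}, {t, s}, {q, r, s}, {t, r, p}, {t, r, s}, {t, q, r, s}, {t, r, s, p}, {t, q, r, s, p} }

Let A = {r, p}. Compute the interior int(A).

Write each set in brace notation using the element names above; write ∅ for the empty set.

interior: largest open inside A is {r} (from ∅, {r})

{r}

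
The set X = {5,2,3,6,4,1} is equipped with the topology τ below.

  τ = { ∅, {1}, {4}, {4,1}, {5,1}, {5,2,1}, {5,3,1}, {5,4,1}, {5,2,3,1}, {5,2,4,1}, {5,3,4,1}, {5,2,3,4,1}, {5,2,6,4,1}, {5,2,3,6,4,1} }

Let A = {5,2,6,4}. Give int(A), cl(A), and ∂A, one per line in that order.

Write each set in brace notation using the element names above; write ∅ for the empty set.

opens ⊆ A: ∅, {4}; union → int = {4}
complement {3,1}; its interior {1}; cl(A) = X∖{1} = {5,2,3,6,4}
boundary = {5,2,3,6,4} ∖ {4} = {5,2,3,6}

int(A) = {4}
cl(A)  = {5,2,3,6,4}
∂A     = {5,2,3,6}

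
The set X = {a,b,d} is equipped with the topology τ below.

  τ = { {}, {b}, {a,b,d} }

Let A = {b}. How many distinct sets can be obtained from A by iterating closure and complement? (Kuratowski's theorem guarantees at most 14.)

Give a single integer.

X∖A={a,d}, int(X∖A)={}, hence cl(A)={a,b,d}
Orbit (k=closure, c=complement):
  1. A     = {b}
  2. kA    = {a,b,d}
  3. cA    = {a,d}
  4. ckA   = {}
(closed under both — stop)

4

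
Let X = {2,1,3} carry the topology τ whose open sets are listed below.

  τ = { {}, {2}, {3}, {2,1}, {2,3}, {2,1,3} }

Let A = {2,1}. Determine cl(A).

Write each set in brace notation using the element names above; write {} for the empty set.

X∖A={3}, int(X∖A)={3}, hence cl(A)={2,1}

{2,1}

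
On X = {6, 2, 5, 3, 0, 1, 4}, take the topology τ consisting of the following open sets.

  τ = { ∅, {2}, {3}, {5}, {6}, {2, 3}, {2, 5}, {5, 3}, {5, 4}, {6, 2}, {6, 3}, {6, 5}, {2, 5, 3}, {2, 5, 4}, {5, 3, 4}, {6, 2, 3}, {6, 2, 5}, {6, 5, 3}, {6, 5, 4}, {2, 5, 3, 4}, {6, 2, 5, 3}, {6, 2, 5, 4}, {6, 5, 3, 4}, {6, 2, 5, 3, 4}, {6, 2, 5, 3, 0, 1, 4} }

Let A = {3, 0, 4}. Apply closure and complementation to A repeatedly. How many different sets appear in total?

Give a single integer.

8

X∖A={6, 2, 5, 1}, int(X∖A)={6, 2, 5}, hence cl(A)={3, 0, 1, 4}
Orbit (k=closure, c=complement):
  1. A     = {3, 0, 4}
  2. kA    = {3, 0, 1, 4}
  3. cA    = {6, 2, 5, 1}
  4. ckA   = {6, 2, 5}
  5. kcA   = {6, 2, 5, 0, 1, 4}
  6. ckcA  = {3}
  7. kckcA = {3, 0, 1}
  8. ckckcA = {6, 2, 5, 4}
(closed under both — stop)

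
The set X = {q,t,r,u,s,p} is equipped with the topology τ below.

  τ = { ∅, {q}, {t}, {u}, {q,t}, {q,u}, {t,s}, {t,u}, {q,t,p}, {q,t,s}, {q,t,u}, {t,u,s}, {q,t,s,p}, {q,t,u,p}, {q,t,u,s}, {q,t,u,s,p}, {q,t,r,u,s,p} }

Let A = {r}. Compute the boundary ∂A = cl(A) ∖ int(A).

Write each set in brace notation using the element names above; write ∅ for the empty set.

{r}

U open, U⊆A: ∅. int(A) = ⋃ = ∅
X∖A={q,t,u,s,p}, int(X∖A)={q,t,u,s,p}, hence cl(A)={r}
∂A: remove int from cl → {r}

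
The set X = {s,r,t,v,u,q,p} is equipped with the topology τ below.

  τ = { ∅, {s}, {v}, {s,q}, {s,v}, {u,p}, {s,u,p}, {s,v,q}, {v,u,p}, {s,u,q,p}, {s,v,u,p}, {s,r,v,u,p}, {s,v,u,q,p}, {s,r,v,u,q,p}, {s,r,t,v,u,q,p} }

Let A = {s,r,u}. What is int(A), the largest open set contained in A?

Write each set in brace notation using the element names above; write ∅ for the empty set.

{s}

opens ⊆ A: ∅, {s}; union → int = {s}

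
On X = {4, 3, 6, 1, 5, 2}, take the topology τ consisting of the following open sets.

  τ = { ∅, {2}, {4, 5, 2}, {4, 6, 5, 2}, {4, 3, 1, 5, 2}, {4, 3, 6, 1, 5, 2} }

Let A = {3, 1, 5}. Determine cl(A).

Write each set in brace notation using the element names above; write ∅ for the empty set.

complement {4, 6, 2}; its interior {2}; cl(A) = X∖{2} = {4, 3, 6, 1, 5}

{4, 3, 6, 1, 5}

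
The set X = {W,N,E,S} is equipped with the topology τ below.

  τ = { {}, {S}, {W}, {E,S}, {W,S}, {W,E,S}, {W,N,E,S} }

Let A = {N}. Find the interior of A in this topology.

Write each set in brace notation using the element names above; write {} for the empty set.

interior: largest open inside A is {} (from {})

{}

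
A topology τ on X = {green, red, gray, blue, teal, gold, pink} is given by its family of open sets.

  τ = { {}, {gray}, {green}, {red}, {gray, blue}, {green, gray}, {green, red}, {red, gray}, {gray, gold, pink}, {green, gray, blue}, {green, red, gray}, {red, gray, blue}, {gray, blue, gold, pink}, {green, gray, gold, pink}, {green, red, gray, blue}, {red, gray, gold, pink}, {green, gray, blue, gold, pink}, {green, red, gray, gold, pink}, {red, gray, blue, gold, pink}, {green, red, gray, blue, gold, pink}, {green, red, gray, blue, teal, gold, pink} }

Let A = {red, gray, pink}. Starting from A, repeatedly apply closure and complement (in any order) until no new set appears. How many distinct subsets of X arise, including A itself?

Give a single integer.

8

complement {green, blue, teal, gold}; its interior {green}; cl(A) = X∖{green} = {red, gray, blue, teal, gold, pink}
With k = closure, c = complement:
  1. A     = {red, gray, pink}
  2. kA    = {red, gray, blue, teal, gold, pink}
  3. cA    = {green, blue, teal, gold}
  4. ckA   = {green}
  5. kcA   = {green, blue, teal, gold, pink}
  6. kckA  = {green, teal}
  7. ckcA  = {red, gray}
  8. ckckA = {red, gray, blue, gold, pink}
k, c of each give nothing new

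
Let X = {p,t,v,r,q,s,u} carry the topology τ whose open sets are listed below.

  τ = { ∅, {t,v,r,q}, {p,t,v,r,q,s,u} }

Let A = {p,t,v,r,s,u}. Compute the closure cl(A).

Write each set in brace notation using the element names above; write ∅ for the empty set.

{p,t,v,r,q,s,u}

complement {q}; its interior ∅; cl(A) = X∖∅ = {p,t,v,r,q,s,u}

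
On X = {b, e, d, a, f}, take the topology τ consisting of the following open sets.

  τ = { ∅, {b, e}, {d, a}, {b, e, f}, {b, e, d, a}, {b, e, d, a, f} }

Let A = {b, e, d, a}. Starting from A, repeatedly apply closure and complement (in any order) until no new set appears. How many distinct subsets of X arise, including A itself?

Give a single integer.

cl via duality: int({f}) = ∅, so X∖∅ = {b, e, d, a, f}
Write k for closure, c for complement:
  1. A     = {b, e, d, a}
  2. kA    = {b, e, d, a, f}
  3. cA    = {f}
  4. ckA   = ∅
applying k or c yields no new set

4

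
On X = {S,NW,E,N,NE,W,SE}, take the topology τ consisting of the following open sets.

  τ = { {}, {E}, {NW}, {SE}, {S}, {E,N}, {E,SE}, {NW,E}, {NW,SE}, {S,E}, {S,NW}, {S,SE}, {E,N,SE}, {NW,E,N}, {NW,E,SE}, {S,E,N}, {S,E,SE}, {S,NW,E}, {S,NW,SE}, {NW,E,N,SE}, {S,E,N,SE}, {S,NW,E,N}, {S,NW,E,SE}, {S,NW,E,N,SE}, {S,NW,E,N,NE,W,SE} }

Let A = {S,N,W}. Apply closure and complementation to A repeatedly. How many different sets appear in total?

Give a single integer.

cl via duality: int({NW,E,NE,SE}) = {NW,E,SE}, so X∖{NW,E,SE} = {S,N,NE,W}
Write k for closure, c for complement:
  1. A     = {S,N,W}
  2. kA    = {S,N,NE,W}
  3. cA    = {NW,E,NE,SE}
  4. ckA   = {NW,E,SE}
  5. kcA   = {NW,E,N,NE,W,SE}
  6. ckcA  = {S}
  7. kckcA = {S,NE,W}
  8. ckckcA = {NW,E,N,SE}
applying k or c yields no new set

8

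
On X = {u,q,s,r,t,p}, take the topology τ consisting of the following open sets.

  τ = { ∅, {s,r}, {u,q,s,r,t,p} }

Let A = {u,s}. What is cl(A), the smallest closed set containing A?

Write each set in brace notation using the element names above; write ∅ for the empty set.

{u,q,s,r,t,p}

closure: X∖int(X∖A) = X∖∅ = {u,q,s,r,t,p}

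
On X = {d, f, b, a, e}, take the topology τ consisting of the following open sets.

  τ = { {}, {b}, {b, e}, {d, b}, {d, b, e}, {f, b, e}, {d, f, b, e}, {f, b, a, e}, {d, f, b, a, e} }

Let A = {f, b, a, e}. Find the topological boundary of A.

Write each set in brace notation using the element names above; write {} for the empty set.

{d}

U open, U⊆A: {}, {b}, {b, e}, {f, b, e}, {f, b, a, e}. int(A) = ⋃ = {f, b, a, e}
X∖A={d}, int(X∖A)={}, hence cl(A)={d, f, b, a, e}
∂A: remove int from cl → {d}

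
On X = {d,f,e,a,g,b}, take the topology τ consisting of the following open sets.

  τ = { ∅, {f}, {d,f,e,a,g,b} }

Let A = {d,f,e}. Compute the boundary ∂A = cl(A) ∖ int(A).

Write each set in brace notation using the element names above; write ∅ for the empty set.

U open, U⊆A: ∅, {f}. int(A) = ⋃ = {f}
X∖A={a,g,b}, int(X∖A)=∅, hence cl(A)={d,f,e,a,g,b}
∂A: remove int from cl → {d,e,a,g,b}

{d,e,a,g,b}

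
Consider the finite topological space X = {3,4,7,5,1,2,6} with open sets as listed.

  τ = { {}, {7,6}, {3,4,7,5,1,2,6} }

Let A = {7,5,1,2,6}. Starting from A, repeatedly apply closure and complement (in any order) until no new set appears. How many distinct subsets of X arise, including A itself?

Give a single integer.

X∖A={3,4}, int(X∖A)={}, hence cl(A)={3,4,7,5,1,2,6}
Orbit (k=closure, c=complement):
  1. A     = {7,5,1,2,6}
  2. kA    = {3,4,7,5,1,2,6}
  3. cA    = {3,4}
  4. ckA   = {}
  5. kcA   = {3,4,5,1,2}
  6. ckcA  = {7,6}
(closed under both — stop)

6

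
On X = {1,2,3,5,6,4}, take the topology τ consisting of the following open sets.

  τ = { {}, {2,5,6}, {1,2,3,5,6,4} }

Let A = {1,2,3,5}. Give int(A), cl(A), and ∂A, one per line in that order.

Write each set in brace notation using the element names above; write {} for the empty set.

opens ⊆ A: {}; union → int = {}
complement {6,4}; its interior {}; cl(A) = X∖{} = {1,2,3,5,6,4}
boundary = {1,2,3,5,6,4} ∖ {} = {1,2,3,5,6,4}

int(A) = {}
cl(A)  = {1,2,3,5,6,4}
∂A     = {1,2,3,5,6,4}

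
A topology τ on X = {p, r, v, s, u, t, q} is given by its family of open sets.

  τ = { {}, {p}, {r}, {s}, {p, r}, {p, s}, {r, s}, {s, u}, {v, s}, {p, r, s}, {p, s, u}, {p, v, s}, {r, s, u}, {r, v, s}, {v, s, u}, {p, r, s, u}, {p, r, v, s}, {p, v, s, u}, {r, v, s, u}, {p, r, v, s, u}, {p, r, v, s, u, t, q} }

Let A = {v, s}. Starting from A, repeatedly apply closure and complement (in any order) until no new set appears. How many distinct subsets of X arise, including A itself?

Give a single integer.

complement {p, r, u, t, q}; its interior {p, r}; cl(A) = X∖{p, r} = {v, s, u, t, q}
With k = closure, c = complement:
  1. A     = {v, s}
  2. kA    = {v, s, u, t, q}
  3. cA    = {p, r, u, t, q}
  4. ckA   = {p, r}
  5. kckA  = {p, r, t, q}
  6. ckckA = {v, s, u}
k, c of each give nothing new

6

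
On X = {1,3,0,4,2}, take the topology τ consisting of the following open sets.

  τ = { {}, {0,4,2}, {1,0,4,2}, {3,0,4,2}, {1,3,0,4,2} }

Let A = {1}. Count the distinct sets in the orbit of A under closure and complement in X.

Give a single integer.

4

complement {3,0,4,2}; its interior {3,0,4,2}; cl(A) = X∖{3,0,4,2} = {1}
With k = closure, c = complement:
  1. A     = {1}
  2. cA    = {3,0,4,2}
  3. kcA   = {1,3,0,4,2}
  4. ckcA  = {}
k, c of each give nothing new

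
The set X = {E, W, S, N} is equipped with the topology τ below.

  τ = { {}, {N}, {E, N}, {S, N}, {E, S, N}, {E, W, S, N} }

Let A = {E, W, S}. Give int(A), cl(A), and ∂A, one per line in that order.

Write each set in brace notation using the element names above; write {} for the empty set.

int(A) = {}
cl(A)  = {E, W, S}
∂A     = {E, W, S}

U open, U⊆A: {}. int(A) = ⋃ = {}
X∖A={N}, int(X∖A)={N}, hence cl(A)={E, W, S}
∂A: remove int from cl → {E, W, S}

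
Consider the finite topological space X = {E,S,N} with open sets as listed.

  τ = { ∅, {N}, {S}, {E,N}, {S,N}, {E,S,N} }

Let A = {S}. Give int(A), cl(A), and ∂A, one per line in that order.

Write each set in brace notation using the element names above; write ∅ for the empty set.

int(A) = {S}
cl(A)  = {S}
∂A     = ∅

open subsets of A: ∅, {S}; so int(A) = {S}
closure: X∖int(X∖A) = X∖{E,N} = {S}
∂A = {S} minus {S} = ∅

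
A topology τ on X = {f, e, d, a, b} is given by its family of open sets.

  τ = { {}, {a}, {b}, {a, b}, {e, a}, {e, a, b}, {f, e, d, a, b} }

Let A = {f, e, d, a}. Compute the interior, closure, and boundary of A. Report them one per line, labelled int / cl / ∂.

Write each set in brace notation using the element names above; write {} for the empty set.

open subsets of A: {}, {a}, {e, a}; so int(A) = {e, a}
closure: X∖int(X∖A) = X∖{b} = {f, e, d, a}
∂A = {f, e, d, a} minus {e, a} = {f, d}

int(A) = {e, a}
cl(A)  = {f, e, d, a}
∂A     = {f, d}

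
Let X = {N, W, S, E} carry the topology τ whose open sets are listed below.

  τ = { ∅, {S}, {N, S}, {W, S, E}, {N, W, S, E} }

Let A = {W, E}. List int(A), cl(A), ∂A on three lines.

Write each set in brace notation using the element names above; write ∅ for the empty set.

int(A) = ∅
cl(A)  = {W, E}
∂A     = {W, E}

interior: largest open inside A is ∅ (from ∅)
cl via duality: int({N, S}) = {N, S}, so X∖{N, S} = {W, E}
cl∖int = {W, E}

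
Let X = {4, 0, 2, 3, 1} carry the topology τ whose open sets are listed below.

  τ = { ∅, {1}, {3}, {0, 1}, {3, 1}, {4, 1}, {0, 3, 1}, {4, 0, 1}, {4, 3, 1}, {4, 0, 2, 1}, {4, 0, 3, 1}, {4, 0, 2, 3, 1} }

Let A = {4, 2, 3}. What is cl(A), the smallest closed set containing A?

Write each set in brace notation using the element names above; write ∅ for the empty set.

{4, 2, 3}

complement {0, 1}; its interior {0, 1}; cl(A) = X∖{0, 1} = {4, 2, 3}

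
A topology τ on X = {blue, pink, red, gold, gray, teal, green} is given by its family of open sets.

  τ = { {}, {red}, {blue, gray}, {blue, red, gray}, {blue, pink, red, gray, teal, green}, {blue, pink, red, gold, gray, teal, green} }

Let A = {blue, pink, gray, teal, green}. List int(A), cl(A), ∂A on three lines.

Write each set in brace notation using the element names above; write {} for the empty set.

open subsets of A: {}, {blue, gray}; so int(A) = {blue, gray}
closure: X∖int(X∖A) = X∖{red} = {blue, pink, gold, gray, teal, green}
∂A = {blue, pink, gold, gray, teal, green} minus {blue, gray} = {pink, gold, teal, green}

int(A) = {blue, gray}
cl(A)  = {blue, pink, gold, gray, teal, green}
∂A     = {pink, gold, teal, green}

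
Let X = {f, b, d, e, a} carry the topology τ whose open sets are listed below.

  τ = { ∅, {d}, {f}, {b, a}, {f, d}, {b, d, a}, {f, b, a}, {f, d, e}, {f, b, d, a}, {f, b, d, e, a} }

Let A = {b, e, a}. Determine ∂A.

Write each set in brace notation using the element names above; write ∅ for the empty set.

U open, U⊆A: ∅, {b, a}. int(A) = ⋃ = {b, a}
X∖A={f, d}, int(X∖A)={f, d}, hence cl(A)={b, e, a}
∂A: remove int from cl → {e}

{e}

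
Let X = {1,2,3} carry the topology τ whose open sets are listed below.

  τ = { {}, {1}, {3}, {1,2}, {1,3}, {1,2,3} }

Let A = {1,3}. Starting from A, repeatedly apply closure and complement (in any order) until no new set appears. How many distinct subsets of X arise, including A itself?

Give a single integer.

4

cl via duality: int({2}) = {}, so X∖{} = {1,2,3}
Write k for closure, c for complement:
  1. A     = {1,3}
  2. kA    = {1,2,3}
  3. cA    = {2}
  4. ckA   = {}
applying k or c yields no new set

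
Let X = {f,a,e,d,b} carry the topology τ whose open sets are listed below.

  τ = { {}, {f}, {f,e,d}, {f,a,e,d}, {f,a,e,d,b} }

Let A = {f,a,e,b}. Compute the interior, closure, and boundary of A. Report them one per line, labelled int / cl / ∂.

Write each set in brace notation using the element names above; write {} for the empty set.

int(A) = {f}
cl(A)  = {f,a,e,d,b}
∂A     = {a,e,d,b}

open subsets of A: {}, {f}; so int(A) = {f}
closure: X∖int(X∖A) = X∖{} = {f,a,e,d,b}
∂A = {f,a,e,d,b} minus {f} = {a,e,d,b}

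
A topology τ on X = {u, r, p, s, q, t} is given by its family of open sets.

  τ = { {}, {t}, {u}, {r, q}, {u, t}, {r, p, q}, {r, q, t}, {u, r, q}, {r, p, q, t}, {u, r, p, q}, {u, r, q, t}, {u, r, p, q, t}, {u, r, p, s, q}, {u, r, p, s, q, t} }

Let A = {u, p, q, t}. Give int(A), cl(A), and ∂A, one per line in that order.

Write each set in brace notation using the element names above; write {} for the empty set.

open subsets of A: {}, {t}, {u}, {u, t}; so int(A) = {u, t}
closure: X∖int(X∖A) = X∖{} = {u, r, p, s, q, t}
∂A = {u, r, p, s, q, t} minus {u, t} = {r, p, s, q}

int(A) = {u, t}
cl(A)  = {u, r, p, s, q, t}
∂A     = {r, p, s, q}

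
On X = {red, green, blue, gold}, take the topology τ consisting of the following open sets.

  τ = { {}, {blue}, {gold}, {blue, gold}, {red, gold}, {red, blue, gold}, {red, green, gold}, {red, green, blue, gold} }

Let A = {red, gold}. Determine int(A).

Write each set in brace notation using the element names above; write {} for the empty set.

{red, gold}

U open, U⊆A: {}, {gold}, {red, gold}. int(A) = ⋃ = {red, gold}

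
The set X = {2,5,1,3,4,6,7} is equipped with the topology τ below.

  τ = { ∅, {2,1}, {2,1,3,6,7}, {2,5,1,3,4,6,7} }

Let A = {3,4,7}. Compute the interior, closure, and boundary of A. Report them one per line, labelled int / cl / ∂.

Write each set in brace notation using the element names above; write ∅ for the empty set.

opens ⊆ A: ∅; union → int = ∅
complement {2,5,1,6}; its interior {2,1}; cl(A) = X∖{2,1} = {5,3,4,6,7}
boundary = {5,3,4,6,7} ∖ ∅ = {5,3,4,6,7}

int(A) = ∅
cl(A)  = {5,3,4,6,7}
∂A     = {5,3,4,6,7}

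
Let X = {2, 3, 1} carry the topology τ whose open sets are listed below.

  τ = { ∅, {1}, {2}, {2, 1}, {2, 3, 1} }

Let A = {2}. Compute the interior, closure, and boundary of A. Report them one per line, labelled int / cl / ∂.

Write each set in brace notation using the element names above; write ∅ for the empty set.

int(A) = {2}
cl(A)  = {2, 3}
∂A     = {3}

open subsets of A: ∅, {2}; so int(A) = {2}
closure: X∖int(X∖A) = X∖{1} = {2, 3}
∂A = {2, 3} minus {2} = {3}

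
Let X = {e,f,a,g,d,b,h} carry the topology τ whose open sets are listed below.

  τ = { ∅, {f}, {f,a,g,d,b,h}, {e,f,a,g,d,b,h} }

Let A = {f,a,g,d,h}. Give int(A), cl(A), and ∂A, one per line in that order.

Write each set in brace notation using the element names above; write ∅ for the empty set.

U open, U⊆A: ∅, {f}. int(A) = ⋃ = {f}
X∖A={e,b}, int(X∖A)=∅, hence cl(A)={e,f,a,g,d,b,h}
∂A: remove int from cl → {e,a,g,d,b,h}

int(A) = {f}
cl(A)  = {e,f,a,g,d,b,h}
∂A     = {e,a,g,d,b,h}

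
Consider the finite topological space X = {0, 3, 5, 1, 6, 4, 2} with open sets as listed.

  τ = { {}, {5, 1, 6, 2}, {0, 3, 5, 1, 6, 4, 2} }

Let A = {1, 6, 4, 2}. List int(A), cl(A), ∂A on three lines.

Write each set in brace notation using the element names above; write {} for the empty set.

int(A) = {}
cl(A)  = {0, 3, 5, 1, 6, 4, 2}
∂A     = {0, 3, 5, 1, 6, 4, 2}

interior: largest open inside A is {} (from {})
cl via duality: int({0, 3, 5}) = {}, so X∖{} = {0, 3, 5, 1, 6, 4, 2}
cl∖int = {0, 3, 5, 1, 6, 4, 2}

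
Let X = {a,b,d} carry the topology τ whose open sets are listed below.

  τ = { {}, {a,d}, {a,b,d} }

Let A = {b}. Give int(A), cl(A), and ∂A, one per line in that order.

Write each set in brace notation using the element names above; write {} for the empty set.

interior: largest open inside A is {} (from {})
cl via duality: int({a,d}) = {a,d}, so X∖{a,d} = {b}
cl∖int = {b}

int(A) = {}
cl(A)  = {b}
∂A     = {b}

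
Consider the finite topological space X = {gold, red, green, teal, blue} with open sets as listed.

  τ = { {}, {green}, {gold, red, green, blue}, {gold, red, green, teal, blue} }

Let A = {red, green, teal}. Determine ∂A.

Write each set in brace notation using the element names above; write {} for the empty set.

{gold, red, teal, blue}

U open, U⊆A: {}, {green}. int(A) = ⋃ = {green}
X∖A={gold, blue}, int(X∖A)={}, hence cl(A)={gold, red, green, teal, blue}
∂A: remove int from cl → {gold, red, teal, blue}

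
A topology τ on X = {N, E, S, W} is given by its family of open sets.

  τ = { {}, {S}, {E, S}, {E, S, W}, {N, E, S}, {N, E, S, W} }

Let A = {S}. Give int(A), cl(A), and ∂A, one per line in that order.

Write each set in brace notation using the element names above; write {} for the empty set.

interior: largest open inside A is {S} (from {}, {S})
cl via duality: int({N, E, W}) = {}, so X∖{} = {N, E, S, W}
cl∖int = {N, E, W}

int(A) = {S}
cl(A)  = {N, E, S, W}
∂A     = {N, E, W}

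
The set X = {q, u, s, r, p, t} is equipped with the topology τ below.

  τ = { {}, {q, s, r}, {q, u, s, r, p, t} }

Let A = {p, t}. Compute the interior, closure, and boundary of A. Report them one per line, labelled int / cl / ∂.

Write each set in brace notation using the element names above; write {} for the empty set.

int(A) = {}
cl(A)  = {u, p, t}
∂A     = {u, p, t}

interior: largest open inside A is {} (from {})
cl via duality: int({q, u, s, r}) = {q, s, r}, so X∖{q, s, r} = {u, p, t}
cl∖int = {u, p, t}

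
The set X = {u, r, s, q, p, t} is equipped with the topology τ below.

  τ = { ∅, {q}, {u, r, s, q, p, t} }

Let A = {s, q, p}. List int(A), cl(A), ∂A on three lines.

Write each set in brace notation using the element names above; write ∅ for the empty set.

int(A) = {q}
cl(A)  = {u, r, s, q, p, t}
∂A     = {u, r, s, p, t}

open subsets of A: ∅, {q}; so int(A) = {q}
closure: X∖int(X∖A) = X∖∅ = {u, r, s, q, p, t}
∂A = {u, r, s, q, p, t} minus {q} = {u, r, s, p, t}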